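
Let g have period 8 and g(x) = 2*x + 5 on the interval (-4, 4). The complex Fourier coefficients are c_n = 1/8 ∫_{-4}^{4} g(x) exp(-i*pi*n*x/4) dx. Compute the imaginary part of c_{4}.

Since g is real-valued, Im(c_{4}) = -1/8 ∫_{-4}^{4} g(x) sin(pi*x) dx = -b_{4}/2.
Integrating by parts (boundary term plus one more integral), an antiderivative of (2*x + 5) sin(pi*x) is -2*x*cos(pi*x)/pi + 2*sin(pi*x)/pi**2 - 5*cos(pi*x)/pi; evaluating from -4 to 4: ∫_{-4}^{4} (2*x + 5) sin(pi*x) dx = (-13/pi) - (3/pi) = -16/pi.
Hence Im(c_{4}) = (-1/8)·(-16/pi) = 2/pi.

2/pi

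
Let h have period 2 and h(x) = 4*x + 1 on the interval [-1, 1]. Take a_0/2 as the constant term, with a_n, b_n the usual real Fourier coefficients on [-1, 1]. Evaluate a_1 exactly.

0

a_1 = ∫_{-1}^{1} h(x) cos(pi*x) dx.
Integrating by parts (boundary term plus one more integral), an antiderivative of (4*x + 1) cos(pi*x) is 4*x*sin(pi*x)/pi + sin(pi*x)/pi + 4*cos(pi*x)/pi**2; evaluating from -1 to 1: ∫_{-1}^{1} (4*x + 1) cos(pi*x) dx = (-4/pi**2) - (-4/pi**2) = 0.
Hence a_1 = 0.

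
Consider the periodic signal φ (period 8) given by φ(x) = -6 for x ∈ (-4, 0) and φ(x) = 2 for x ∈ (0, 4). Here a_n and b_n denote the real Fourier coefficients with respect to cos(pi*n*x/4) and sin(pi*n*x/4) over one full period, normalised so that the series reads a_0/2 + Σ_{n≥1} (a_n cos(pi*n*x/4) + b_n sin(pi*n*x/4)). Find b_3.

b_3 = 1/4 ∫_{-4}^{4} φ(x) sin(3*pi*x/4) dx.
Split the integral at the breakpoints.
Directly, an antiderivative of (-6) sin(3*pi*x/4) is 8*cos(3*pi*x/4)/pi; evaluating from -4 to 0: ∫_{-4}^{0} (-6) sin(3*pi*x/4) dx = (8/pi) - (-8/pi) = 16/pi.
Directly, an antiderivative of (2) sin(3*pi*x/4) is -8*cos(3*pi*x/4)/(3*pi); evaluating from 0 to 4: ∫_{0}^{4} (2) sin(3*pi*x/4) dx = (8/(3*pi)) - (-8/(3*pi)) = 16/(3*pi).
Summing the pieces and multiplying by (1/4) gives b_3 = 16/(3*pi).

16/(3*pi)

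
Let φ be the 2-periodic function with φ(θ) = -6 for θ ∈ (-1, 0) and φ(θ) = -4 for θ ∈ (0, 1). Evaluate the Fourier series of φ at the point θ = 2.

-5

θ = 2 differs from θ = 0 by 1 full period(s), and the series is 2-periodic.
At θ = 0 the one-sided limits are φ(0^-) = -6 and φ(0^+) = -4.
By Dirichlet's theorem the series converges to their average, [(-6) + (-4)]/2 = -5.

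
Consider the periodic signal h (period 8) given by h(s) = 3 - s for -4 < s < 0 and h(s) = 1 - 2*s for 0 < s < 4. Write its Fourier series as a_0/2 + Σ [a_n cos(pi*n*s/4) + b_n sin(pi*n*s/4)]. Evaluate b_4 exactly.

3/pi

b_4 = 1/4 ∫_{-4}^{4} h(s) sin(pi*s) ds.
Split the integral at the breakpoints.
Integrating by parts (boundary term plus one more integral), an antiderivative of (3 - s) sin(pi*s) is s*cos(pi*s)/pi - sin(pi*s)/pi**2 - 3*cos(pi*s)/pi; evaluating from -4 to 0: ∫_{-4}^{0} (3 - s) sin(pi*s) ds = (-3/pi) - (-7/pi) = 4/pi.
Integrating by parts (boundary term plus one more integral), an antiderivative of (1 - 2*s) sin(pi*s) is 2*s*cos(pi*s)/pi - 2*sin(pi*s)/pi**2 - cos(pi*s)/pi; evaluating from 0 to 4: ∫_{0}^{4} (1 - 2*s) sin(pi*s) ds = (7/pi) - (-1/pi) = 8/pi.
Summing the pieces and multiplying by (1/4) gives b_4 = 3/pi.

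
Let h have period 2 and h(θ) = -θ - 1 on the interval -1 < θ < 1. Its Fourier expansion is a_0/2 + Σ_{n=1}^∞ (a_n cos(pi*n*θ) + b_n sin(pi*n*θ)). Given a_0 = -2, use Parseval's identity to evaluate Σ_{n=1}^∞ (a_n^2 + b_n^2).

Parseval: a_0^2/2 + Σ_{n≥1} (a_n^2+b_n^2) = ∫_{-1}^{1} h(θ)^2 dθ = 8/3.
Subtract a_0^2/2 = 2: Σ (a_n^2+b_n^2) = 2/3.

2/3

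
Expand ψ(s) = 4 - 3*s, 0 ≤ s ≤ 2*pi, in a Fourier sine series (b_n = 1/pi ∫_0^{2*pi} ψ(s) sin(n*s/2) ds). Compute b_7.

4*(4 - 3*pi)/(7*pi)

b_7 = 1/pi ∫_0^{2*pi} (4 - 3*s) sin(7*s/2) ds.
Integrating by parts (boundary term plus one more integral), an antiderivative of (4 - 3*s) sin(7*s/2) is 6*s*cos(7*s/2)/7 - 12*sin(7*s/2)/49 - 8*cos(7*s/2)/7; evaluating from 0 to 2*pi: ∫_{0}^{2*pi} (4 - 3*s) sin(7*s/2) ds = (8/7 - 12*pi/7) - (-8/7) = 16/7 - 12*pi/7.
Hence b_7 = (1/pi)·(16/7 - 12*pi/7) = 4*(4 - 3*pi)/(7*pi).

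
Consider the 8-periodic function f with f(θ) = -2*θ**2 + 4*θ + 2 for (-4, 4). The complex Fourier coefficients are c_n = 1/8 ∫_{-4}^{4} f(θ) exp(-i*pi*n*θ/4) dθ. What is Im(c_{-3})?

16/(3*pi)

Since f is real-valued, Im(c_{-3}) = -1/8 ∫_{-4}^{4} f(θ) sin(-3*pi*θ/4) dθ = b_{3}/2.
Integrating by parts twice (tabular method), an antiderivative of (-2*θ**2 + 4*θ + 2) sin(-3*pi*θ/4) is -8*θ**2*cos(3*pi*θ/4)/(3*pi) + 64*θ*sin(3*pi*θ/4)/(9*pi**2) + 16*θ*cos(3*pi*θ/4)/(3*pi) - 64*sin(3*pi*θ/4)/(9*pi**2) + 256*cos(3*pi*θ/4)/(27*pi**3) + 8*cos(3*pi*θ/4)/(3*pi); evaluating from -4 to 4: ∫_{-4}^{4} (-2*θ**2 + 4*θ + 2) sin(-3*pi*θ/4) dθ = (8*(-32 + 63*pi**2)/(27*pi**3)) - (8*(-32 + 207*pi**2)/(27*pi**3)) = -128/(3*pi).
Hence Im(c_{-3}) = (-1/8)·(-128/(3*pi)) = 16/(3*pi).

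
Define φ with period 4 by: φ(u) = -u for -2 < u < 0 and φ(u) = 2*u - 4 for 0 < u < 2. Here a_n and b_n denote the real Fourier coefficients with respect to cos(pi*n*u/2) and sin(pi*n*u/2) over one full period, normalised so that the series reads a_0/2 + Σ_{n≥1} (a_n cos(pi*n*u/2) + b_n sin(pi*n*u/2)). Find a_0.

-1

a_0 = 1/2 ∫_{-2}^{2} φ(u) du = 1/2 · (-2) = -1.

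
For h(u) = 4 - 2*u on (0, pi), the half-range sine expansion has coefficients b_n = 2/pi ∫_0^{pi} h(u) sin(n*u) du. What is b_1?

b_1 = 2/pi ∫_0^{pi} (4 - 2*u) sin(u) du.
Integrating by parts (boundary term plus one more integral), an antiderivative of (4 - 2*u) sin(u) is 2*u*cos(u) - 2*sin(u) - 4*cos(u); evaluating from 0 to pi: ∫_{0}^{pi} (4 - 2*u) sin(u) du = (4 - 2*pi) - (-4) = 8 - 2*pi.
Hence b_1 = (2/pi)·(8 - 2*pi) = -4 + 16/pi.

-4 + 16/pi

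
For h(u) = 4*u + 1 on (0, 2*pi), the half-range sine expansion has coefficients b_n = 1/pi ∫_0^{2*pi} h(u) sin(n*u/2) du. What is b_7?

4*(1 + 4*pi)/(7*pi)

b_7 = 1/pi ∫_0^{2*pi} (4*u + 1) sin(7*u/2) du.
Integrating by parts (boundary term plus one more integral), an antiderivative of (4*u + 1) sin(7*u/2) is -8*u*cos(7*u/2)/7 + 16*sin(7*u/2)/49 - 2*cos(7*u/2)/7; evaluating from 0 to 2*pi: ∫_{0}^{2*pi} (4*u + 1) sin(7*u/2) du = (2/7 + 16*pi/7) - (-2/7) = 4/7 + 16*pi/7.
Hence b_7 = (1/pi)·(4/7 + 16*pi/7) = 4*(1 + 4*pi)/(7*pi).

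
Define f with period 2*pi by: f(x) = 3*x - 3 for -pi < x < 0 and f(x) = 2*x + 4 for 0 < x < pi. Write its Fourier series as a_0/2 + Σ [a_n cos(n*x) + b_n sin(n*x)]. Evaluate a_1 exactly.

a_1 = 1/pi ∫_{-pi}^{pi} f(x) cos(x) dx.
Split the integral at the breakpoints.
Integrating by parts (boundary term plus one more integral), an antiderivative of (3*x - 3) cos(x) is 3*x*sin(x) - 3*sin(x) + 3*cos(x); evaluating from -pi to 0: ∫_{-pi}^{0} (3*x - 3) cos(x) dx = (3) - (-3) = 6.
Integrating by parts (boundary term plus one more integral), an antiderivative of (2*x + 4) cos(x) is 2*x*sin(x) + 4*sin(x) + 2*cos(x); evaluating from 0 to pi: ∫_{0}^{pi} (2*x + 4) cos(x) dx = (-2) - (2) = -4.
Summing the pieces and multiplying by (1/pi) gives a_1 = 2/pi.

2/pi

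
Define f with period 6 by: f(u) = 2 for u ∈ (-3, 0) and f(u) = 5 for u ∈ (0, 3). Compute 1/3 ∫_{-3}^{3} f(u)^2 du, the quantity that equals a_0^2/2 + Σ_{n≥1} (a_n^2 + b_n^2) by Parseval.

1/3 ∫_{-3}^{3} f(u)^2 du = 1/3 · (87) = 29.

29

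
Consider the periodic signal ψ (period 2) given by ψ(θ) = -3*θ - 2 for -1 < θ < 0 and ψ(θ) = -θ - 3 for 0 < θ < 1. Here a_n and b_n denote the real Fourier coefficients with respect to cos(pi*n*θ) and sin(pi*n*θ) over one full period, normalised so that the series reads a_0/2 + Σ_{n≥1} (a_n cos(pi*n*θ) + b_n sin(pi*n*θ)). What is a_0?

a_0 = ∫_{-1}^{1} ψ(θ) dθ = -4.

-4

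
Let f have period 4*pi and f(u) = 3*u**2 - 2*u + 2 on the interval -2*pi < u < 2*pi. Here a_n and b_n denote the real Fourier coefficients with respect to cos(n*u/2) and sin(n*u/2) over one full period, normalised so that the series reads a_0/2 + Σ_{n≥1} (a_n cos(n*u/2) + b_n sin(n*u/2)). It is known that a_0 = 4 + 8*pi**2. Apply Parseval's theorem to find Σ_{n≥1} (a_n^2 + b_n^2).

32*pi**2*(5 + 12*pi**2)/15

Parseval: a_0^2/2 + Σ_{n≥1} (a_n^2+b_n^2) = (1/(2*pi)) ∫_{-2*pi}^{2*pi} f(u)^2 du = 8 + 128*pi**2/3 + 288*pi**4/5.
Subtract a_0^2/2 = 8*(1 + 2*pi**2)**2: Σ (a_n^2+b_n^2) = 32*pi**2*(5 + 12*pi**2)/15.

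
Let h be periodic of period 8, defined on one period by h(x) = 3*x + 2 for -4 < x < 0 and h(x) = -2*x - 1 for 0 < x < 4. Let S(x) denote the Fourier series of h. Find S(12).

x = 12 differs from x = -4 by 2 full period(s), and the series is 8-periodic.
At x = -4 the one-sided limits are h(-4^-) = -9 and h(-4^+) = -10.
By Dirichlet's theorem the series converges to their average, [(-9) + (-10)]/2 = -19/2.

-19/2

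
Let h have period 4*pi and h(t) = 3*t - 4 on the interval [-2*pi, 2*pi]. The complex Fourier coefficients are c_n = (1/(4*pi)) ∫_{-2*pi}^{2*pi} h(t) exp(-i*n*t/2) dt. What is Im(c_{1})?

Since h is real-valued, Im(c_{1}) = -(1/(4*pi)) ∫_{-2*pi}^{2*pi} h(t) sin(t/2) dt = -b_{1}/2.
Integrating by parts (boundary term plus one more integral), an antiderivative of (3*t - 4) sin(t/2) is -6*t*cos(t/2) + 12*sin(t/2) + 8*cos(t/2); evaluating from -2*pi to 2*pi: ∫_{-2*pi}^{2*pi} (3*t - 4) sin(t/2) dt = (-8 + 12*pi) - (-12*pi - 8) = 24*pi.
Hence Im(c_{1}) = (-1/(4*pi))·(24*pi) = -6.

-6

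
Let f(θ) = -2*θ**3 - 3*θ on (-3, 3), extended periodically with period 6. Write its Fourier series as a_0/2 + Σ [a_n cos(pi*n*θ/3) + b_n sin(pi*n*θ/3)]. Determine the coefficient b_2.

-81/pi**3 + 63/pi

b_2 = 1/3 ∫_{-3}^{3} f(θ) sin(2*pi*θ/3) dθ.
f is odd and sin(2*pi*θ/3) is odd, so the integrand is even and b_2 = 2/3 ∫_0^{3} f(θ) sin(2*pi*θ/3) dθ.
Integrating by parts three times (tabular method), an antiderivative of (-2*θ**3 - 3*θ) sin(2*pi*θ/3) is 3*θ**3*cos(2*pi*θ/3)/pi - 27*θ**2*sin(2*pi*θ/3)/(2*pi**2) - 81*θ*cos(2*pi*θ/3)/(2*pi**3) + 9*θ*cos(2*pi*θ/3)/(2*pi) - 27*sin(2*pi*θ/3)/(4*pi**2) + 243*sin(2*pi*θ/3)/(4*pi**4); evaluating from 0 to 3: ∫_{0}^{3} (-2*θ**3 - 3*θ) sin(2*pi*θ/3) dθ = (27*(-9 + 7*pi**2)/(2*pi**3)) - (0) = 27*(-9 + 7*pi**2)/(2*pi**3).
Hence b_2 = (2/3)·(27*(-9 + 7*pi**2)/(2*pi**3)) = -81/pi**3 + 63/pi.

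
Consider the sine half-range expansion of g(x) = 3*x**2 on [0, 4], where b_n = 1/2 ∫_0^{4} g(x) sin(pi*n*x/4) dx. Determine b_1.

b_1 = 1/2 ∫_0^{4} (3*x**2) sin(pi*x/4) dx.
Integrating by parts twice (tabular method), an antiderivative of (3*x**2) sin(pi*x/4) is -12*x**2*cos(pi*x/4)/pi + 96*x*sin(pi*x/4)/pi**2 + 384*cos(pi*x/4)/pi**3; evaluating from 0 to 4: ∫_{0}^{4} (3*x**2) sin(pi*x/4) dx = (-384/pi**3 + 192/pi) - (384/pi**3) = -768/pi**3 + 192/pi.
Hence b_1 = (1/2)·(-768/pi**3 + 192/pi) = -384/pi**3 + 96/pi.

-384/pi**3 + 96/pi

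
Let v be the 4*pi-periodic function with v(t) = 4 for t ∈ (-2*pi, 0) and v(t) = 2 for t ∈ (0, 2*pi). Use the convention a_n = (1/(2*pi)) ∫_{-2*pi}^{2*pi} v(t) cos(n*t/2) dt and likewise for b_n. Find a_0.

a_0 = (1/(2*pi)) ∫_{-2*pi}^{2*pi} v(t) dt = (1/(2*pi)) · (12*pi) = 6.

6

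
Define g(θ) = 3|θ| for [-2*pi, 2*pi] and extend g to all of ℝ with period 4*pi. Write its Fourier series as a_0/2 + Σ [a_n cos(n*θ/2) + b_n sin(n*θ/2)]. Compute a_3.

a_3 = (1/(2*pi)) ∫_{-2*pi}^{2*pi} g(θ) cos(3*θ/2) dθ.
g is even and cos(3*θ/2) is even, so the integrand is even and a_3 = 1/pi ∫_0^{2*pi} g(θ) cos(3*θ/2) dθ.
Integrating by parts (boundary term plus one more integral), an antiderivative of (3*θ) cos(3*θ/2) is 2*θ*sin(3*θ/2) + 4*cos(3*θ/2)/3; evaluating from 0 to 2*pi: ∫_{0}^{2*pi} (3*θ) cos(3*θ/2) dθ = (-4/3) - (4/3) = -8/3.
Hence a_3 = (1/pi)·(-8/3) = -8/(3*pi).

-8/(3*pi)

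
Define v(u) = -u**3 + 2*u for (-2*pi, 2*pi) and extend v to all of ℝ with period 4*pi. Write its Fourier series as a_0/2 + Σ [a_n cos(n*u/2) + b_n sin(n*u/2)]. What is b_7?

488/343 - 16*pi**2/7

b_7 = (1/(2*pi)) ∫_{-2*pi}^{2*pi} v(u) sin(7*u/2) du.
v is odd and sin(7*u/2) is odd, so the integrand is even and b_7 = 1/pi ∫_0^{2*pi} v(u) sin(7*u/2) du.
Integrating by parts three times (tabular method), an antiderivative of (-u**3 + 2*u) sin(7*u/2) is 2*u**3*cos(7*u/2)/7 - 12*u**2*sin(7*u/2)/49 - 244*u*cos(7*u/2)/343 + 488*sin(7*u/2)/2401; evaluating from 0 to 2*pi: ∫_{0}^{2*pi} (-u**3 + 2*u) sin(7*u/2) du = (8*pi*(61 - 98*pi**2)/343) - (0) = 8*pi*(61 - 98*pi**2)/343.
Hence b_7 = (1/pi)·(8*pi*(61 - 98*pi**2)/343) = 488/343 - 16*pi**2/7.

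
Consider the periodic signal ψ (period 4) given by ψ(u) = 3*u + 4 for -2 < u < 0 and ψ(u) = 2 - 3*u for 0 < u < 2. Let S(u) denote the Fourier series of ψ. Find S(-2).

-3

At u = -2 the one-sided limits are ψ(-2^-) = -4 and ψ(-2^+) = -2.
By Dirichlet's theorem the series converges to their average, [(-4) + (-2)]/2 = -3.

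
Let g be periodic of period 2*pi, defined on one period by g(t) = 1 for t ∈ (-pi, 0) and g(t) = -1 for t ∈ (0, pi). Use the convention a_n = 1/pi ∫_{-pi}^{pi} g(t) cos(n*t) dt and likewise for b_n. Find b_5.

-4/(5*pi)

b_5 = 1/pi ∫_{-pi}^{pi} g(t) sin(5*t) dt.
g is odd and sin(5*t) is odd, so the integrand is even and b_5 = 2/pi ∫_0^{pi} g(t) sin(5*t) dt.
Directly, an antiderivative of (-1) sin(5*t) is cos(5*t)/5; evaluating from 0 to pi: ∫_{0}^{pi} (-1) sin(5*t) dt = (-1/5) - (1/5) = -2/5.
Hence b_5 = (2/pi)·(-2/5) = -4/(5*pi).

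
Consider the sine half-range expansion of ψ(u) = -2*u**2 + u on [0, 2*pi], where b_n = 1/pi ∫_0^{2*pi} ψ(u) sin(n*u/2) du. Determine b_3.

4*(-36*pi**2 + 16 + 9*pi)/(27*pi)

b_3 = 1/pi ∫_0^{2*pi} (-2*u**2 + u) sin(3*u/2) du.
Integrating by parts twice (tabular method), an antiderivative of (-2*u**2 + u) sin(3*u/2) is 4*u**2*cos(3*u/2)/3 - 16*u*sin(3*u/2)/9 - 2*u*cos(3*u/2)/3 + 4*sin(3*u/2)/9 - 32*cos(3*u/2)/27; evaluating from 0 to 2*pi: ∫_{0}^{2*pi} (-2*u**2 + u) sin(3*u/2) du = (-16*pi**2/3 + 32/27 + 4*pi/3) - (-32/27) = -16*pi**2/3 + 64/27 + 4*pi/3.
Hence b_3 = (1/pi)·(-16*pi**2/3 + 64/27 + 4*pi/3) = 4*(-36*pi**2 + 16 + 9*pi)/(27*pi).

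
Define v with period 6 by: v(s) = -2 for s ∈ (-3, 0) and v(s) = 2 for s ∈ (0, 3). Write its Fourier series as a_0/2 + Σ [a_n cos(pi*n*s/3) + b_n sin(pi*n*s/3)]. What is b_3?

b_3 = 1/3 ∫_{-3}^{3} v(s) sin(pi*s) ds.
v is odd and sin(pi*s) is odd, so the integrand is even and b_3 = 2/3 ∫_0^{3} v(s) sin(pi*s) ds.
Directly, an antiderivative of (2) sin(pi*s) is -2*cos(pi*s)/pi; evaluating from 0 to 3: ∫_{0}^{3} (2) sin(pi*s) ds = (2/pi) - (-2/pi) = 4/pi.
Hence b_3 = (2/3)·(4/pi) = 8/(3*pi).

8/(3*pi)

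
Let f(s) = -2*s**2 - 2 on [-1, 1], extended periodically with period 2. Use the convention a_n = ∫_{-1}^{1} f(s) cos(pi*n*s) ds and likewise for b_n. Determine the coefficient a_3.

8/(9*pi**2)

a_3 = ∫_{-1}^{1} f(s) cos(3*pi*s) ds.
f is even and cos(3*pi*s) is even, so the integrand is even and a_3 = 2 ∫_0^{1} f(s) cos(3*pi*s) ds.
Integrating by parts twice (tabular method), an antiderivative of (-2*s**2 - 2) cos(3*pi*s) is -2*s**2*sin(3*pi*s)/(3*pi) - 4*s*cos(3*pi*s)/(9*pi**2) - 2*sin(3*pi*s)/(3*pi) + 4*sin(3*pi*s)/(27*pi**3); evaluating from 0 to 1: ∫_{0}^{1} (-2*s**2 - 2) cos(3*pi*s) ds = (4/(9*pi**2)) - (0) = 4/(9*pi**2).
Hence a_3 = 2·(4/(9*pi**2)) = 8/(9*pi**2).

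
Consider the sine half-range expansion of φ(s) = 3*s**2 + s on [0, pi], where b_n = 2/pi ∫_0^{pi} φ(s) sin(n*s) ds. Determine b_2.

-3*pi - 1

b_2 = 2/pi ∫_0^{pi} (3*s**2 + s) sin(2*s) ds.
Integrating by parts twice (tabular method), an antiderivative of (3*s**2 + s) sin(2*s) is -3*s**2*cos(2*s)/2 + 3*s*sin(2*s)/2 - s*cos(2*s)/2 + sin(2*s)/4 + 3*cos(2*s)/4; evaluating from 0 to pi: ∫_{0}^{pi} (3*s**2 + s) sin(2*s) ds = (-3*pi**2/2 - pi/2 + 3/4) - (3/4) = -pi*(1 + 3*pi)/2.
Hence b_2 = (2/pi)·(-pi*(1 + 3*pi)/2) = -3*pi - 1.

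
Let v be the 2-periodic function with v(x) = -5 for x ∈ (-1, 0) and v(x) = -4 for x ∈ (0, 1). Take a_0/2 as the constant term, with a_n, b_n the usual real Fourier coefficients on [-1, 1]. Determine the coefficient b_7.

2/(7*pi)

b_7 = ∫_{-1}^{1} v(x) sin(7*pi*x) dx.
Split the integral at the breakpoints.
Directly, an antiderivative of (-5) sin(7*pi*x) is 5*cos(7*pi*x)/(7*pi); evaluating from -1 to 0: ∫_{-1}^{0} (-5) sin(7*pi*x) dx = (5/(7*pi)) - (-5/(7*pi)) = 10/(7*pi).
Directly, an antiderivative of (-4) sin(7*pi*x) is 4*cos(7*pi*x)/(7*pi); evaluating from 0 to 1: ∫_{0}^{1} (-4) sin(7*pi*x) dx = (-4/(7*pi)) - (4/(7*pi)) = -8/(7*pi).
Summing the pieces gives b_7 = 2/(7*pi).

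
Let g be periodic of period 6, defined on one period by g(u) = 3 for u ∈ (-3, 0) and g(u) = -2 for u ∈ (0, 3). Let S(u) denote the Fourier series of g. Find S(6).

1/2

u = 6 differs from u = 0 by 1 full period(s), and the series is 6-periodic.
At u = 0 the one-sided limits are g(0^-) = 3 and g(0^+) = -2.
By Dirichlet's theorem the series converges to their average, [(3) + (-2)]/2 = 1/2.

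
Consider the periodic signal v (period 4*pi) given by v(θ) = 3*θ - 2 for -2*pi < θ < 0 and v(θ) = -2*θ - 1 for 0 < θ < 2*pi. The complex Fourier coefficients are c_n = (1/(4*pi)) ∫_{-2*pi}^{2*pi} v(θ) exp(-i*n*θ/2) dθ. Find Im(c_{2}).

Since v is real-valued, Im(c_{2}) = -(1/(4*pi)) ∫_{-2*pi}^{2*pi} v(θ) sin(θ) dθ = -b_{2}/2.
Split the integral at the breakpoints.
Integrating by parts (boundary term plus one more integral), an antiderivative of (3*θ - 2) sin(θ) is -3*θ*cos(θ) + 3*sin(θ) + 2*cos(θ); evaluating from -2*pi to 0: ∫_{-2*pi}^{0} (3*θ - 2) sin(θ) dθ = (2) - (2 + 6*pi) = -6*pi.
Integrating by parts (boundary term plus one more integral), an antiderivative of (-2*θ - 1) sin(θ) is 2*θ*cos(θ) - 2*sin(θ) + cos(θ); evaluating from 0 to 2*pi: ∫_{0}^{2*pi} (-2*θ - 1) sin(θ) dθ = (1 + 4*pi) - (1) = 4*pi.
So ∫_{-2*pi}^{2*pi} v(θ) sin(θ) dθ = -2*pi.
Hence Im(c_{2}) = (-1/(4*pi))·(-2*pi) = 1/2.

1/2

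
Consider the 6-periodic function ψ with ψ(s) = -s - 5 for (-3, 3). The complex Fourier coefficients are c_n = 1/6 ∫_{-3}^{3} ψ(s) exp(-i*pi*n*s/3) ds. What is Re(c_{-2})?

Since ψ is real-valued, Re(c_{-2}) = 1/6 ∫_{-3}^{3} ψ(s) cos(-2*pi*s/3) ds = a_{2}/2.
Integrating by parts (boundary term plus one more integral), an antiderivative of (-s - 5) cos(-2*pi*s/3) is -3*s*sin(2*pi*s/3)/(2*pi) - 15*sin(2*pi*s/3)/(2*pi) - 9*cos(2*pi*s/3)/(4*pi**2); evaluating from -3 to 3: ∫_{-3}^{3} (-s - 5) cos(-2*pi*s/3) ds = (-9/(4*pi**2)) - (-9/(4*pi**2)) = 0.
Hence Re(c_{-2}) = (1/6)·(0) = 0.

0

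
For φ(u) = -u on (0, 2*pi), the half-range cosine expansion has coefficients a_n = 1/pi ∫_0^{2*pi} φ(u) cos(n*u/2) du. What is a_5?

a_5 = 1/pi ∫_0^{2*pi} (-u) cos(5*u/2) du.
Integrating by parts (boundary term plus one more integral), an antiderivative of (-u) cos(5*u/2) is -2*u*sin(5*u/2)/5 - 4*cos(5*u/2)/25; evaluating from 0 to 2*pi: ∫_{0}^{2*pi} (-u) cos(5*u/2) du = (4/25) - (-4/25) = 8/25.
Hence a_5 = (1/pi)·(8/25) = 8/(25*pi).

8/(25*pi)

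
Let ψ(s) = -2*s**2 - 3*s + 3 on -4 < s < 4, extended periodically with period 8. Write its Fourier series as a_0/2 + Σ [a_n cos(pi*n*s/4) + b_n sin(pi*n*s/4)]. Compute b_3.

-8/pi

b_3 = 1/4 ∫_{-4}^{4} ψ(s) sin(3*pi*s/4) ds.
Integrating by parts twice (tabular method), an antiderivative of (-2*s**2 - 3*s + 3) sin(3*pi*s/4) is 8*s**2*cos(3*pi*s/4)/(3*pi) - 64*s*sin(3*pi*s/4)/(9*pi**2) + 4*s*cos(3*pi*s/4)/pi - 16*sin(3*pi*s/4)/(3*pi**2) - 4*cos(3*pi*s/4)/pi - 256*cos(3*pi*s/4)/(27*pi**3); evaluating from -4 to 4: ∫_{-4}^{4} (-2*s**2 - 3*s + 3) sin(3*pi*s/4) ds = (4*(64 - 369*pi**2)/(27*pi**3)) - (4*(64 - 153*pi**2)/(27*pi**3)) = -32/pi.
Hence b_3 = (1/4)·(-32/pi) = -8/pi.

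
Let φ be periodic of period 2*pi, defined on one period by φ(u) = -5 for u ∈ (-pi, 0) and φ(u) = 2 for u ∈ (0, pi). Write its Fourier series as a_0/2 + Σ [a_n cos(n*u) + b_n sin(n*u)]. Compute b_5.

b_5 = 1/pi ∫_{-pi}^{pi} φ(u) sin(5*u) du.
Split the integral at the breakpoints.
Directly, an antiderivative of (-5) sin(5*u) is cos(5*u); evaluating from -pi to 0: ∫_{-pi}^{0} (-5) sin(5*u) du = (1) - (-1) = 2.
Directly, an antiderivative of (2) sin(5*u) is -2*cos(5*u)/5; evaluating from 0 to pi: ∫_{0}^{pi} (2) sin(5*u) du = (2/5) - (-2/5) = 4/5.
Summing the pieces and multiplying by (1/pi) gives b_5 = 14/(5*pi).

14/(5*pi)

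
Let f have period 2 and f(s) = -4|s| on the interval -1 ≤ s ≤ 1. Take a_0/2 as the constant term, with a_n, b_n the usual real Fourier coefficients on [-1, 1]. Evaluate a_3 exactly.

16/(9*pi**2)

a_3 = ∫_{-1}^{1} f(s) cos(3*pi*s) ds.
f is even and cos(3*pi*s) is even, so the integrand is even and a_3 = 2 ∫_0^{1} f(s) cos(3*pi*s) ds.
Integrating by parts (boundary term plus one more integral), an antiderivative of (-4*s) cos(3*pi*s) is -4*s*sin(3*pi*s)/(3*pi) - 4*cos(3*pi*s)/(9*pi**2); evaluating from 0 to 1: ∫_{0}^{1} (-4*s) cos(3*pi*s) ds = (4/(9*pi**2)) - (-4/(9*pi**2)) = 8/(9*pi**2).
Hence a_3 = 2·(8/(9*pi**2)) = 16/(9*pi**2).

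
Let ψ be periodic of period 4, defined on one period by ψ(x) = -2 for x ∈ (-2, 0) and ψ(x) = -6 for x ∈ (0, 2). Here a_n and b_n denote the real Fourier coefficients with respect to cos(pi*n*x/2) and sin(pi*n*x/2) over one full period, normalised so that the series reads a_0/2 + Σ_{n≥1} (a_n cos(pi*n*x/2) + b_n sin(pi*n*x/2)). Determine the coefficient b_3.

-8/(3*pi)

b_3 = 1/2 ∫_{-2}^{2} ψ(x) sin(3*pi*x/2) dx.
Split the integral at the breakpoints.
Directly, an antiderivative of (-2) sin(3*pi*x/2) is 4*cos(3*pi*x/2)/(3*pi); evaluating from -2 to 0: ∫_{-2}^{0} (-2) sin(3*pi*x/2) dx = (4/(3*pi)) - (-4/(3*pi)) = 8/(3*pi).
Directly, an antiderivative of (-6) sin(3*pi*x/2) is 4*cos(3*pi*x/2)/pi; evaluating from 0 to 2: ∫_{0}^{2} (-6) sin(3*pi*x/2) dx = (-4/pi) - (4/pi) = -8/pi.
Summing the pieces and multiplying by (1/2) gives b_3 = -8/(3*pi).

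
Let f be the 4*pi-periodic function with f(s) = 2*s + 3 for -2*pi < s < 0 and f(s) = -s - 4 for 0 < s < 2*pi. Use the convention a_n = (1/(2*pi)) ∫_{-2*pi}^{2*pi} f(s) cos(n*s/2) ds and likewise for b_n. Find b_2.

b_2 = (1/(2*pi)) ∫_{-2*pi}^{2*pi} f(s) sin(s) ds.
Split the integral at the breakpoints.
Integrating by parts (boundary term plus one more integral), an antiderivative of (2*s + 3) sin(s) is -2*s*cos(s) + 2*sin(s) - 3*cos(s); evaluating from -2*pi to 0: ∫_{-2*pi}^{0} (2*s + 3) sin(s) ds = (-3) - (-3 + 4*pi) = -4*pi.
Integrating by parts (boundary term plus one more integral), an antiderivative of (-s - 4) sin(s) is s*cos(s) - sin(s) + 4*cos(s); evaluating from 0 to 2*pi: ∫_{0}^{2*pi} (-s - 4) sin(s) ds = (4 + 2*pi) - (4) = 2*pi.
Summing the pieces and multiplying by (1/(2*pi)) gives b_2 = -1.

-1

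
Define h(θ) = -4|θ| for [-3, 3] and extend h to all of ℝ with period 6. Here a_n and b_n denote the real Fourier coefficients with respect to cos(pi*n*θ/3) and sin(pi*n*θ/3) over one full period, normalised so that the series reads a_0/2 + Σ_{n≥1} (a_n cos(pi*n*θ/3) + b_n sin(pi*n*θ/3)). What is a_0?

a_0 = 1/3 ∫_{-3}^{3} h(θ) dθ = 1/3 · (-36) = -12.

-12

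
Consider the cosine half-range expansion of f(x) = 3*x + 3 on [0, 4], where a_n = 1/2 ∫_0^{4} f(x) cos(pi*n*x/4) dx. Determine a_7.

-48/(49*pi**2)

a_7 = 1/2 ∫_0^{4} (3*x + 3) cos(7*pi*x/4) dx.
Integrating by parts (boundary term plus one more integral), an antiderivative of (3*x + 3) cos(7*pi*x/4) is 12*x*sin(7*pi*x/4)/(7*pi) + 12*sin(7*pi*x/4)/(7*pi) + 48*cos(7*pi*x/4)/(49*pi**2); evaluating from 0 to 4: ∫_{0}^{4} (3*x + 3) cos(7*pi*x/4) dx = (-48/(49*pi**2)) - (48/(49*pi**2)) = -96/(49*pi**2).
Hence a_7 = (1/2)·(-96/(49*pi**2)) = -48/(49*pi**2).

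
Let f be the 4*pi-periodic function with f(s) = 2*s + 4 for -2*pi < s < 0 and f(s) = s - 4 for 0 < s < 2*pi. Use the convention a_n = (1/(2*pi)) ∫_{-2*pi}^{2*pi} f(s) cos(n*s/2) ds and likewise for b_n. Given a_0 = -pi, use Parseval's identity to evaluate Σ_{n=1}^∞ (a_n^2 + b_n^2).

Parseval: a_0^2/2 + Σ_{n≥1} (a_n^2+b_n^2) = (1/(2*pi)) ∫_{-2*pi}^{2*pi} f(s)^2 ds = -24*pi + 32 + 20*pi**2/3.
Subtract a_0^2/2 = pi**2/2: Σ (a_n^2+b_n^2) = -24*pi + 32 + 37*pi**2/6.

-24*pi + 32 + 37*pi**2/6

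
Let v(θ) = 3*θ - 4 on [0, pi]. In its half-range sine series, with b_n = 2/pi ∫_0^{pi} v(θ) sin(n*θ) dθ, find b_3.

b_3 = 2/pi ∫_0^{pi} (3*θ - 4) sin(3*θ) dθ.
Integrating by parts (boundary term plus one more integral), an antiderivative of (3*θ - 4) sin(3*θ) is -θ*cos(3*θ) + sin(3*θ)/3 + 4*cos(3*θ)/3; evaluating from 0 to pi: ∫_{0}^{pi} (3*θ - 4) sin(3*θ) dθ = (-4/3 + pi) - (4/3) = -8/3 + pi.
Hence b_3 = (2/pi)·(-8/3 + pi) = 2 - 16/(3*pi).

2 - 16/(3*pi)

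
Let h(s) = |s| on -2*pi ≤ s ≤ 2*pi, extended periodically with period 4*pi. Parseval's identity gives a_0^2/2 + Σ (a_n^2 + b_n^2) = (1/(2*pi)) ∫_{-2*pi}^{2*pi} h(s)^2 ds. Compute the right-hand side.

8*pi**2/3

(1/(2*pi)) ∫_{-2*pi}^{2*pi} h(s)^2 ds = (1/(2*pi)) · (16*pi**3/3) = 8*pi**2/3.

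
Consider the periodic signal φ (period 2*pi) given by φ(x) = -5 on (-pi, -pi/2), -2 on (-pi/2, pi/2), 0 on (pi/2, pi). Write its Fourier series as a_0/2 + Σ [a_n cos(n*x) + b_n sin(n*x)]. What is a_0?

-9/2

a_0 = 1/pi ∫_{-pi}^{pi} φ(x) dx = 1/pi · (-9*pi/2) = -9/2.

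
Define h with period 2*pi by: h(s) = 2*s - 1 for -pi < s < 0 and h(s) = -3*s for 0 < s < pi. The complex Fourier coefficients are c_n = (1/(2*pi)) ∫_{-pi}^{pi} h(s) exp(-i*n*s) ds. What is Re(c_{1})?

Since h is real-valued, Re(c_{1}) = (1/(2*pi)) ∫_{-pi}^{pi} h(s) cos(s) ds = a_{1}/2.
Split the integral at the breakpoints.
Integrating by parts (boundary term plus one more integral), an antiderivative of (2*s - 1) cos(s) is 2*s*sin(s) - sin(s) + 2*cos(s); evaluating from -pi to 0: ∫_{-pi}^{0} (2*s - 1) cos(s) ds = (2) - (-2) = 4.
Integrating by parts (boundary term plus one more integral), an antiderivative of (-3*s) cos(s) is -3*s*sin(s) - 3*cos(s); evaluating from 0 to pi: ∫_{0}^{pi} (-3*s) cos(s) ds = (3) - (-3) = 6.
So ∫_{-pi}^{pi} h(s) cos(s) ds = 10.
Hence Re(c_{1}) = (1/(2*pi))·(10) = 5/pi.

5/pi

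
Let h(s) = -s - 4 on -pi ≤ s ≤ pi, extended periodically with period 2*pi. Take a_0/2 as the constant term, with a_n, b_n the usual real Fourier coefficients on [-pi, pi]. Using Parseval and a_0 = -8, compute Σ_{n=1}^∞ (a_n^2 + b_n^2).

Parseval: a_0^2/2 + Σ_{n≥1} (a_n^2+b_n^2) = 1/pi ∫_{-pi}^{pi} h(s)^2 ds = 2*pi**2/3 + 32.
Subtract a_0^2/2 = 32: Σ (a_n^2+b_n^2) = 2*pi**2/3.

2*pi**2/3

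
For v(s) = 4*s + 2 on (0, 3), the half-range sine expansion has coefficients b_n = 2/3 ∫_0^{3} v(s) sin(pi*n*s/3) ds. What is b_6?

-4/pi

b_6 = 2/3 ∫_0^{3} (4*s + 2) sin(2*pi*s) ds.
Integrating by parts (boundary term plus one more integral), an antiderivative of (4*s + 2) sin(2*pi*s) is -2*s*cos(2*pi*s)/pi + sin(2*pi*s)/pi**2 - cos(2*pi*s)/pi; evaluating from 0 to 3: ∫_{0}^{3} (4*s + 2) sin(2*pi*s) ds = (-7/pi) - (-1/pi) = -6/pi.
Hence b_6 = (2/3)·(-6/pi) = -4/pi.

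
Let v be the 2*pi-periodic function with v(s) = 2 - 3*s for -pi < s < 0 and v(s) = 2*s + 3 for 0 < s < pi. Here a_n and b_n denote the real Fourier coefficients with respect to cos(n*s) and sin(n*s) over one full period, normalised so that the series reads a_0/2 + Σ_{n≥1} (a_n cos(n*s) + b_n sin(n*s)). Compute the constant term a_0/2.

a_0 = 1/pi ∫_{-pi}^{pi} v(s) ds = 1/pi · (5*pi*(2 + pi)/2) = 5 + 5*pi/2.
So the constant term a_0/2 = 5/2 + 5*pi/4.

5/2 + 5*pi/4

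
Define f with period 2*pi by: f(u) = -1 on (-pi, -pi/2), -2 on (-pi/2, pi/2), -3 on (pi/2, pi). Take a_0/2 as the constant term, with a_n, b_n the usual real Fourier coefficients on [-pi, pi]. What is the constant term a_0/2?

-2

a_0 = 1/pi ∫_{-pi}^{pi} f(u) du = 1/pi · (-4*pi) = -4.
So the constant term a_0/2 = -2.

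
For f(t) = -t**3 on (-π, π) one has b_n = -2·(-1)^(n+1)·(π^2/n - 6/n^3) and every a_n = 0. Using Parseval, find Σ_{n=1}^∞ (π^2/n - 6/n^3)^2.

pi**6/14

Parseval: Σ b_n^2 = (1/π) ∫_{-π}^{π} f(t)^2 dt = 2*pi**6/7.
b_n^2 = 4·(π^2/n - 6/n^3)^2, so the sum equals (2*pi**6/7)/4 = pi**6/14.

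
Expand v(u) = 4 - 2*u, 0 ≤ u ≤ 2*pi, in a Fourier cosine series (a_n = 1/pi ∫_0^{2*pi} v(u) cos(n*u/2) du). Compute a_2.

0

a_2 = 1/pi ∫_0^{2*pi} (4 - 2*u) cos(u) du.
Integrating by parts (boundary term plus one more integral), an antiderivative of (4 - 2*u) cos(u) is -2*u*sin(u) + 4*sin(u) - 2*cos(u); evaluating from 0 to 2*pi: ∫_{0}^{2*pi} (4 - 2*u) cos(u) du = (-2) - (-2) = 0.
Hence a_2 = (1/pi)·(0) = 0.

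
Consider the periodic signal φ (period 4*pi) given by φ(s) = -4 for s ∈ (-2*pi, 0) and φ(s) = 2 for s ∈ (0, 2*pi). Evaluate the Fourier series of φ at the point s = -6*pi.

-1

s = -6*pi differs from s = -2*pi by -1 full period(s), and the series is 4*pi-periodic.
At s = -2*pi the one-sided limits are φ(-2*pi^-) = 2 and φ(-2*pi^+) = -4.
By Dirichlet's theorem the series converges to their average, [(2) + (-4)]/2 = -1.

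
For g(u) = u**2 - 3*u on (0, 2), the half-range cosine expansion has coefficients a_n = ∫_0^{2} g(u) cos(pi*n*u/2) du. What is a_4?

pi**(-2)

a_4 = ∫_0^{2} (u**2 - 3*u) cos(2*pi*u) du.
Integrating by parts twice (tabular method), an antiderivative of (u**2 - 3*u) cos(2*pi*u) is u**2*sin(2*pi*u)/(2*pi) - 3*u*sin(2*pi*u)/(2*pi) + u*cos(2*pi*u)/(2*pi**2) - sin(2*pi*u)/(4*pi**3) - 3*cos(2*pi*u)/(4*pi**2); evaluating from 0 to 2: ∫_{0}^{2} (u**2 - 3*u) cos(2*pi*u) du = (1/(4*pi**2)) - (-3/(4*pi**2)) = pi**(-2).
Hence a_4 = pi**(-2).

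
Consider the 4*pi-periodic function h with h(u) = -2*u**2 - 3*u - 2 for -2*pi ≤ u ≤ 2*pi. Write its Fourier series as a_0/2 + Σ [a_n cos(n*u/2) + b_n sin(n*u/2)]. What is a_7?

a_7 = (1/(2*pi)) ∫_{-2*pi}^{2*pi} h(u) cos(7*u/2) du.
Integrating by parts twice (tabular method), an antiderivative of (-2*u**2 - 3*u - 2) cos(7*u/2) is -4*u**2*sin(7*u/2)/7 - 6*u*sin(7*u/2)/7 - 16*u*cos(7*u/2)/49 - 164*sin(7*u/2)/343 - 12*cos(7*u/2)/49; evaluating from -2*pi to 2*pi: ∫_{-2*pi}^{2*pi} (-2*u**2 - 3*u - 2) cos(7*u/2) du = (12/49 + 32*pi/49) - (12/49 - 32*pi/49) = 64*pi/49.
Hence a_7 = (1/(2*pi))·(64*pi/49) = 32/49.

32/49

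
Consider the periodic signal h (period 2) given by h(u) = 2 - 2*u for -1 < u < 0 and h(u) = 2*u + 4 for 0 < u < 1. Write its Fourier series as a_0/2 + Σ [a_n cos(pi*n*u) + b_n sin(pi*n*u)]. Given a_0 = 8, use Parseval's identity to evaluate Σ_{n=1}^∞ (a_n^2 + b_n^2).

Parseval: a_0^2/2 + Σ_{n≥1} (a_n^2+b_n^2) = ∫_{-1}^{1} h(u)^2 du = 104/3.
Subtract a_0^2/2 = 32: Σ (a_n^2+b_n^2) = 8/3.

8/3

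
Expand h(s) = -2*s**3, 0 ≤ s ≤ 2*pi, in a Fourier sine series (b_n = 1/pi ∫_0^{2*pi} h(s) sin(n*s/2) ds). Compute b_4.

-3 + 8*pi**2

b_4 = 1/pi ∫_0^{2*pi} (-2*s**3) sin(2*s) ds.
Integrating by parts three times (tabular method), an antiderivative of (-2*s**3) sin(2*s) is s**3*cos(2*s) - 3*s**2*sin(2*s)/2 - 3*s*cos(2*s)/2 + 3*sin(2*s)/4; evaluating from 0 to 2*pi: ∫_{0}^{2*pi} (-2*s**3) sin(2*s) ds = (pi*(-3 + 8*pi**2)) - (0) = pi*(-3 + 8*pi**2).
Hence b_4 = (1/pi)·(pi*(-3 + 8*pi**2)) = -3 + 8*pi**2.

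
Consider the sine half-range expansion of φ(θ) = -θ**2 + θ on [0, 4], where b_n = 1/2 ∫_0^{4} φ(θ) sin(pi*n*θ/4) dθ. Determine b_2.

b_2 = 1/2 ∫_0^{4} (-θ**2 + θ) sin(pi*θ/2) dθ.
Integrating by parts twice (tabular method), an antiderivative of (-θ**2 + θ) sin(pi*θ/2) is 2*θ**2*cos(pi*θ/2)/pi - 8*θ*sin(pi*θ/2)/pi**2 - 2*θ*cos(pi*θ/2)/pi + 4*sin(pi*θ/2)/pi**2 - 16*cos(pi*θ/2)/pi**3; evaluating from 0 to 4: ∫_{0}^{4} (-θ**2 + θ) sin(pi*θ/2) dθ = (-16/pi**3 + 24/pi) - (-16/pi**3) = 24/pi.
Hence b_2 = (1/2)·(24/pi) = 12/pi.

12/pi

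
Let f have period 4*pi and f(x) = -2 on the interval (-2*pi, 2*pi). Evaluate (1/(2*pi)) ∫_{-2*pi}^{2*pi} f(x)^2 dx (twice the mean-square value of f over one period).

8

(1/(2*pi)) ∫_{-2*pi}^{2*pi} f(x)^2 dx = (1/(2*pi)) · (16*pi) = 8.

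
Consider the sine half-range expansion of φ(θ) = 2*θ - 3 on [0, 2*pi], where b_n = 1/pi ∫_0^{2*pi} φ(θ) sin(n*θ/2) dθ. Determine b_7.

b_7 = 1/pi ∫_0^{2*pi} (2*θ - 3) sin(7*θ/2) dθ.
Integrating by parts (boundary term plus one more integral), an antiderivative of (2*θ - 3) sin(7*θ/2) is -4*θ*cos(7*θ/2)/7 + 8*sin(7*θ/2)/49 + 6*cos(7*θ/2)/7; evaluating from 0 to 2*pi: ∫_{0}^{2*pi} (2*θ - 3) sin(7*θ/2) dθ = (-6/7 + 8*pi/7) - (6/7) = -12/7 + 8*pi/7.
Hence b_7 = (1/pi)·(-12/7 + 8*pi/7) = 4*(-3 + 2*pi)/(7*pi).

4*(-3 + 2*pi)/(7*pi)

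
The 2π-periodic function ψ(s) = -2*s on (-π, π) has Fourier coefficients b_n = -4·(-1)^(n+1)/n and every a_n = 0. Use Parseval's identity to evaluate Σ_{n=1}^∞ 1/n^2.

pi**2/6

Parseval: Σ b_n^2 = (1/π) ∫_{-π}^{π} ψ(s)^2 ds = 8*pi**2/3.
Σ b_n^2 = Σ 16/n^2, so Σ 1/n^2 = (8*pi**2/3)/16 = pi**2/6.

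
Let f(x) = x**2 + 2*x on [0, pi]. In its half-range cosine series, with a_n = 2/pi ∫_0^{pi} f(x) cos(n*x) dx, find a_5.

a_5 = 2/pi ∫_0^{pi} (x**2 + 2*x) cos(5*x) dx.
Integrating by parts twice (tabular method), an antiderivative of (x**2 + 2*x) cos(5*x) is x**2*sin(5*x)/5 + 2*x*sin(5*x)/5 + 2*x*cos(5*x)/25 - 2*sin(5*x)/125 + 2*cos(5*x)/25; evaluating from 0 to pi: ∫_{0}^{pi} (x**2 + 2*x) cos(5*x) dx = (-2*pi/25 - 2/25) - (2/25) = -2*pi/25 - 4/25.
Hence a_5 = (2/pi)·(-2*pi/25 - 4/25) = 4*(-pi - 2)/(25*pi).

4*(-pi - 2)/(25*pi)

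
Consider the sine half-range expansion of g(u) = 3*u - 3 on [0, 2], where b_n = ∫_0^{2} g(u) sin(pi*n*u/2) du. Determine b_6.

-2/pi

b_6 = ∫_0^{2} (3*u - 3) sin(3*pi*u) du.
Integrating by parts (boundary term plus one more integral), an antiderivative of (3*u - 3) sin(3*pi*u) is -u*cos(3*pi*u)/pi + sin(3*pi*u)/(3*pi**2) + cos(3*pi*u)/pi; evaluating from 0 to 2: ∫_{0}^{2} (3*u - 3) sin(3*pi*u) du = (-1/pi) - (1/pi) = -2/pi.
Hence b_6 = -2/pi.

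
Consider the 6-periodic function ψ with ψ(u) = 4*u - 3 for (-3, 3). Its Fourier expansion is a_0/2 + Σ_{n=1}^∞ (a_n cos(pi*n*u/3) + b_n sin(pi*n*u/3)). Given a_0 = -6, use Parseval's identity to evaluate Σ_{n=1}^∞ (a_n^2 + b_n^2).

96

Parseval: a_0^2/2 + Σ_{n≥1} (a_n^2+b_n^2) = 1/3 ∫_{-3}^{3} ψ(u)^2 du = 114.
Subtract a_0^2/2 = 18: Σ (a_n^2+b_n^2) = 96.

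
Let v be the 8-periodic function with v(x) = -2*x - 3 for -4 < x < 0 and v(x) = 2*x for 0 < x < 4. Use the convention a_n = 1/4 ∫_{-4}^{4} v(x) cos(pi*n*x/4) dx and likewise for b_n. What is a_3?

-32/(9*pi**2)

a_3 = 1/4 ∫_{-4}^{4} v(x) cos(3*pi*x/4) dx.
Split the integral at the breakpoints.
Integrating by parts (boundary term plus one more integral), an antiderivative of (-2*x - 3) cos(3*pi*x/4) is -8*x*sin(3*pi*x/4)/(3*pi) - 4*sin(3*pi*x/4)/pi - 32*cos(3*pi*x/4)/(9*pi**2); evaluating from -4 to 0: ∫_{-4}^{0} (-2*x - 3) cos(3*pi*x/4) dx = (-32/(9*pi**2)) - (32/(9*pi**2)) = -64/(9*pi**2).
Integrating by parts (boundary term plus one more integral), an antiderivative of (2*x) cos(3*pi*x/4) is 8*x*sin(3*pi*x/4)/(3*pi) + 32*cos(3*pi*x/4)/(9*pi**2); evaluating from 0 to 4: ∫_{0}^{4} (2*x) cos(3*pi*x/4) dx = (-32/(9*pi**2)) - (32/(9*pi**2)) = -64/(9*pi**2).
Summing the pieces and multiplying by (1/4) gives a_3 = -32/(9*pi**2).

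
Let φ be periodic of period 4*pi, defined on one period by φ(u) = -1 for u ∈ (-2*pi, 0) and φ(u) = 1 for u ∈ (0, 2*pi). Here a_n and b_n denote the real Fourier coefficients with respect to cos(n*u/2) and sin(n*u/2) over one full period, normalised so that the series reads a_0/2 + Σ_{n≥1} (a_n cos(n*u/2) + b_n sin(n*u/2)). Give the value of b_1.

4/pi

b_1 = (1/(2*pi)) ∫_{-2*pi}^{2*pi} φ(u) sin(u/2) du.
φ is odd and sin(u/2) is odd, so the integrand is even and b_1 = 1/pi ∫_0^{2*pi} φ(u) sin(u/2) du.
Directly, an antiderivative of (1) sin(u/2) is -2*cos(u/2); evaluating from 0 to 2*pi: ∫_{0}^{2*pi} (1) sin(u/2) du = (2) - (-2) = 4.
Hence b_1 = (1/pi)·(4) = 4/pi.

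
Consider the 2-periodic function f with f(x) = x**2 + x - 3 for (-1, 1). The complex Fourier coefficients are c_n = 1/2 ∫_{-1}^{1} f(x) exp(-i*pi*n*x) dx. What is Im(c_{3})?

-1/(3*pi)

Since f is real-valued, Im(c_{3}) = -1/2 ∫_{-1}^{1} f(x) sin(3*pi*x) dx = -b_{3}/2.
Integrating by parts twice (tabular method), an antiderivative of (x**2 + x - 3) sin(3*pi*x) is -x**2*cos(3*pi*x)/(3*pi) + 2*x*sin(3*pi*x)/(9*pi**2) - x*cos(3*pi*x)/(3*pi) + sin(3*pi*x)/(9*pi**2) + 2*cos(3*pi*x)/(27*pi**3) + cos(3*pi*x)/pi; evaluating from -1 to 1: ∫_{-1}^{1} (x**2 + x - 3) sin(3*pi*x) dx = ((-9*pi**2 - 2)/(27*pi**3)) - ((-pi**2 - 2/27)/pi**3) = 2/(3*pi).
Hence Im(c_{3}) = (-1/2)·(2/(3*pi)) = -1/(3*pi).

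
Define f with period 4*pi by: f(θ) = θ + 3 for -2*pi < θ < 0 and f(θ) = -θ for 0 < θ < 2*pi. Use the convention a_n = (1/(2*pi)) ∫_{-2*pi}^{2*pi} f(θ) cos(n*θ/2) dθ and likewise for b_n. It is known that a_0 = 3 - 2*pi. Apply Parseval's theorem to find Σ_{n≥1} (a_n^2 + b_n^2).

9/2 + 2*pi**2/3

Parseval: a_0^2/2 + Σ_{n≥1} (a_n^2+b_n^2) = (1/(2*pi)) ∫_{-2*pi}^{2*pi} f(θ)^2 dθ = -6*pi + 9 + 8*pi**2/3.
Subtract a_0^2/2 = (3 - 2*pi)**2/2: Σ (a_n^2+b_n^2) = 9/2 + 2*pi**2/3.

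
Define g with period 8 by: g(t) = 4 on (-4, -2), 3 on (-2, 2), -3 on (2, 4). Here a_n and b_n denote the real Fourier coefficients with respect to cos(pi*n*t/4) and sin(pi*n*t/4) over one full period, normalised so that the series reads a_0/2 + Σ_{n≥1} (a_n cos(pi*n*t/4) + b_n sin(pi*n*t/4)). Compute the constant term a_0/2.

7/4

a_0 = 1/4 ∫_{-4}^{4} g(t) dt = 1/4 · (14) = 7/2.
So the constant term a_0/2 = 7/4.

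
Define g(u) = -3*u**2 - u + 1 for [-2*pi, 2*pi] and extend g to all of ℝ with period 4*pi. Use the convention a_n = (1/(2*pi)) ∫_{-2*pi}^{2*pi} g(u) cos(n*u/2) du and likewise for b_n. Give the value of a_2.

-12

a_2 = (1/(2*pi)) ∫_{-2*pi}^{2*pi} g(u) cos(u) du.
Integrating by parts twice (tabular method), an antiderivative of (-3*u**2 - u + 1) cos(u) is -3*u**2*sin(u) - u*sin(u) - 6*u*cos(u) + 7*sin(u) - cos(u); evaluating from -2*pi to 2*pi: ∫_{-2*pi}^{2*pi} (-3*u**2 - u + 1) cos(u) du = (-12*pi - 1) - (-1 + 12*pi) = -24*pi.
Hence a_2 = (1/(2*pi))·(-24*pi) = -12.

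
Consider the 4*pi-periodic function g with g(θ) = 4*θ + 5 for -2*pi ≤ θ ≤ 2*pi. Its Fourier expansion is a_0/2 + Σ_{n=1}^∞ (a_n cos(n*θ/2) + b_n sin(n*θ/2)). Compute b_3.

b_3 = (1/(2*pi)) ∫_{-2*pi}^{2*pi} g(θ) sin(3*θ/2) dθ.
Integrating by parts (boundary term plus one more integral), an antiderivative of (4*θ + 5) sin(3*θ/2) is -8*θ*cos(3*θ/2)/3 + 16*sin(3*θ/2)/9 - 10*cos(3*θ/2)/3; evaluating from -2*pi to 2*pi: ∫_{-2*pi}^{2*pi} (4*θ + 5) sin(3*θ/2) dθ = (10/3 + 16*pi/3) - (10/3 - 16*pi/3) = 32*pi/3.
Hence b_3 = (1/(2*pi))·(32*pi/3) = 16/3.

16/3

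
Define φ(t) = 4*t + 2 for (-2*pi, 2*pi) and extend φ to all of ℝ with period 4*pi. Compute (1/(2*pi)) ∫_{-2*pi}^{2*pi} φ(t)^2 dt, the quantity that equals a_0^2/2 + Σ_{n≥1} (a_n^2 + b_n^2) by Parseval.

8 + 128*pi**2/3

(1/(2*pi)) ∫_{-2*pi}^{2*pi} φ(t)^2 dt = (1/(2*pi)) · (16*pi + 256*pi**3/3) = 8 + 128*pi**2/3.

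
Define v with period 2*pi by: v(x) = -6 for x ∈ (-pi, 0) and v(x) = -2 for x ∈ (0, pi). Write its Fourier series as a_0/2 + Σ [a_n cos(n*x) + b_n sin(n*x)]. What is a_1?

a_1 = 1/pi ∫_{-pi}^{pi} v(x) cos(x) dx.
Split the integral at the breakpoints.
Directly, an antiderivative of (-6) cos(x) is -6*sin(x); evaluating from -pi to 0: ∫_{-pi}^{0} (-6) cos(x) dx = (0) - (0) = 0.
Directly, an antiderivative of (-2) cos(x) is -2*sin(x); evaluating from 0 to pi: ∫_{0}^{pi} (-2) cos(x) dx = (0) - (0) = 0.
Summing the pieces and multiplying by (1/pi) gives a_1 = 0.

0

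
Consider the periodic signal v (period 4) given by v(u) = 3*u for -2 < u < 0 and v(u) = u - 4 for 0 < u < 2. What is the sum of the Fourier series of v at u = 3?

u = 3 differs from u = -1 by 1 full period(s), and the series is 4-periodic.
v is continuous at u = -1 with value -3, so the series converges to -3 there.

-3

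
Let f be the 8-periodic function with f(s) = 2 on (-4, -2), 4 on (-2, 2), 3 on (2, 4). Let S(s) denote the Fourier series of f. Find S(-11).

s = -11 differs from s = -3 by -1 full period(s), and the series is 8-periodic.
f is continuous at s = -3 with value 2, so the series converges to 2 there.

2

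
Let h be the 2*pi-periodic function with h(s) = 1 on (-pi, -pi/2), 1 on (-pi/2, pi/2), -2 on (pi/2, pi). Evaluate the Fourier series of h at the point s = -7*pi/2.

-1/2

s = -7*pi/2 differs from s = pi/2 by -2 full period(s), and the series is 2*pi-periodic.
At s = pi/2 the one-sided limits are h(pi/2^-) = 1 and h(pi/2^+) = -2.
By Dirichlet's theorem the series converges to their average, [(1) + (-2)]/2 = -1/2.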